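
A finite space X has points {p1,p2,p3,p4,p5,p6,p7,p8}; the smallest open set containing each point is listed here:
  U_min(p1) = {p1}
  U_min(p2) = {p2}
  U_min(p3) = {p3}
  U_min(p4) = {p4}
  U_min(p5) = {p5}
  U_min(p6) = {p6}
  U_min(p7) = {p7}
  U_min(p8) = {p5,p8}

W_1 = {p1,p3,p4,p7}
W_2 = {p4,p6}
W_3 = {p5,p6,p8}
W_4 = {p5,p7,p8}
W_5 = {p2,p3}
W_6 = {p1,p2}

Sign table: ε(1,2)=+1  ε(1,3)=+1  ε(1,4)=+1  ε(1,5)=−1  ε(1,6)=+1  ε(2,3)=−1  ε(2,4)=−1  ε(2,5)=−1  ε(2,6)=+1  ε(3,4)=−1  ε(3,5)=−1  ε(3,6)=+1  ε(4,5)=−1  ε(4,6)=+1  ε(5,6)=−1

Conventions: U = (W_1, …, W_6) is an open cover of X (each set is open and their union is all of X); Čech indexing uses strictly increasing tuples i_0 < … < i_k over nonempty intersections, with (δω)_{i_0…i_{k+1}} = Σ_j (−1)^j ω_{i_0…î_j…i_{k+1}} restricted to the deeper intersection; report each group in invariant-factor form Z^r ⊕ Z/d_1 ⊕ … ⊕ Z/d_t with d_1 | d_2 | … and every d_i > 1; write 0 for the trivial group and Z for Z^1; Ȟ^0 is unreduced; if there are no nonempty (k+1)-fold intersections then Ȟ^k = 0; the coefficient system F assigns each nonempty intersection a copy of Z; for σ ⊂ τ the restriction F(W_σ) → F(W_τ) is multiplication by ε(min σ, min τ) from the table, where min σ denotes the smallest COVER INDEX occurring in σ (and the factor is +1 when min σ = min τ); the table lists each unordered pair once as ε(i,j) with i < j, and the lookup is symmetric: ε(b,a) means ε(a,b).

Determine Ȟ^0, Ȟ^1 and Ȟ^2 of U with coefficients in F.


Ȟ^0 ≅ Z,  Ȟ^1 ≅ Z^2,  Ȟ^2 ≅ 0

nonempty overlaps:
  W12={p4} W14={p7} W15={p3} W16={p1} W23={p6} W34={p5,p8} W56={p2}
C dims 6,7; δ0: rk 5, SNF 1^5
degree 0: 6−5−0 = 1 → Ȟ^0 ≅ Z
degree 1: 7−0−5 = 2 → Ȟ^1 ≅ Z^2
degree 2: 0−0−0 = 0 → Ȟ^2 ≅ 0


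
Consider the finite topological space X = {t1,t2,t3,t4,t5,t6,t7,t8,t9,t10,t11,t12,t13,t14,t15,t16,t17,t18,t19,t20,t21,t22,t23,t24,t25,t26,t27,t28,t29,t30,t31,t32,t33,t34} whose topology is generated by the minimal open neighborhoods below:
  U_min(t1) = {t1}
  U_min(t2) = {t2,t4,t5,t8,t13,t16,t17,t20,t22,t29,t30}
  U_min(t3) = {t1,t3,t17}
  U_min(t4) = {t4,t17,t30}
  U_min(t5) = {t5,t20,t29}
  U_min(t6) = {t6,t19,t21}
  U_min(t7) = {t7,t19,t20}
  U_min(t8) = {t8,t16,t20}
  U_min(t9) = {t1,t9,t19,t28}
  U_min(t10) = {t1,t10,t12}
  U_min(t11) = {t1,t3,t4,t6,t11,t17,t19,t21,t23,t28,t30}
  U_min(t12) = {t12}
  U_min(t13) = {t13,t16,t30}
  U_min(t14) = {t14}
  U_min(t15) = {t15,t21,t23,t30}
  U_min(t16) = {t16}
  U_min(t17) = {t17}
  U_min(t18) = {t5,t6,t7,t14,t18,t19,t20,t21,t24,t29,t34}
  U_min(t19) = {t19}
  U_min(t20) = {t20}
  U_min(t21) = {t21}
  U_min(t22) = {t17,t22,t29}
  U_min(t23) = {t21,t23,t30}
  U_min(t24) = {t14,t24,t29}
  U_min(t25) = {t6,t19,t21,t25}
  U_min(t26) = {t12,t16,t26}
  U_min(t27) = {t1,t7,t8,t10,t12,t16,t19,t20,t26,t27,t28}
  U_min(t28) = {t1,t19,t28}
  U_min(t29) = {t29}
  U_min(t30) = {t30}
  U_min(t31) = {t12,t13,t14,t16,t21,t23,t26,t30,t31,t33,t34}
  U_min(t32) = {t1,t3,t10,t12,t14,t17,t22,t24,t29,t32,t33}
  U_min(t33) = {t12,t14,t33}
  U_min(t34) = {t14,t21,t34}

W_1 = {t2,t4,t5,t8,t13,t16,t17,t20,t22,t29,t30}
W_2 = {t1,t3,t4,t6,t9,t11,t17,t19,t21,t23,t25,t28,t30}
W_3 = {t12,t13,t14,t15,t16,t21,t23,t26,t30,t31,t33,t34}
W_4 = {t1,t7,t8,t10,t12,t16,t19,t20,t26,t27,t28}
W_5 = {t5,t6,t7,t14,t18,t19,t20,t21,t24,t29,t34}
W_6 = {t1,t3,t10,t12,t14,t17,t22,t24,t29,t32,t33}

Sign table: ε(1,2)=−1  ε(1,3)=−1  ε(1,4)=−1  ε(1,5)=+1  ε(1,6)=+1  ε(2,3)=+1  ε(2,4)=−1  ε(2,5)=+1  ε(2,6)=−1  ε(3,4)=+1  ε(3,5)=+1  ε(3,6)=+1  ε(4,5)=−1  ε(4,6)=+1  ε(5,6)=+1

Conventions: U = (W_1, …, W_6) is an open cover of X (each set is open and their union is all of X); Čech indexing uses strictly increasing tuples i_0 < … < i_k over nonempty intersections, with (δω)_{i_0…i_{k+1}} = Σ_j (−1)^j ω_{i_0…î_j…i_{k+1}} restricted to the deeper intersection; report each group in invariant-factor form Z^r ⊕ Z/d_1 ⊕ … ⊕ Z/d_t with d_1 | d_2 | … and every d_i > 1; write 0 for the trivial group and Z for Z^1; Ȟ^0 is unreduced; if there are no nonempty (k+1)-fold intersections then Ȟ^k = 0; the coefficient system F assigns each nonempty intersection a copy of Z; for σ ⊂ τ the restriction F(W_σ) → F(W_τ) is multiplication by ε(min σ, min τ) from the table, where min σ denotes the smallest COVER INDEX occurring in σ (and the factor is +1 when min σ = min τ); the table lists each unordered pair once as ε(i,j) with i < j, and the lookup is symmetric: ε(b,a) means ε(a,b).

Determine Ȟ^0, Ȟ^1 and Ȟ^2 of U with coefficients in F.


nerve simplices:
  W12={t4,t17,t30} W13={t13,t16,t30} W14={t8,t16,t20} W15={t5,t20,t29} W16={t17,t22,t29} W23={t21,t23,t30} W24={t1,t19,t28} W25={t6,t19,t21} W26={t1,t3,t17} W34={t12,t16,t26} W35={t14,t21,t34} W36={t12,t14,t33} W45={t7,t19,t20} W46={t1,t10,t12} W56={t14,t24,t29}
  W123={t30} W126={t17} W134={t16} W145={t20} W156={t29} W235={t21} W245={t19} W246={t1} W346={t12} W356={t14}
C dims 6,15,10; δ0: rk 6, SNF 1^5·2; δ1: rk 9, SNF 1^9
degree 0: 6−6−0 = 0 → Ȟ^0 ≅ 0
degree 1: 15−9−6 = 0 plus torsion [2] → Ȟ^1 ≅ Z/2
degree 2: 10−0−9 = 1 → Ȟ^2 ≅ Z

Ȟ^0(U;F) ≅ 0; Ȟ^1(U;F) ≅ Z/2; Ȟ^2(U;F) ≅ Z


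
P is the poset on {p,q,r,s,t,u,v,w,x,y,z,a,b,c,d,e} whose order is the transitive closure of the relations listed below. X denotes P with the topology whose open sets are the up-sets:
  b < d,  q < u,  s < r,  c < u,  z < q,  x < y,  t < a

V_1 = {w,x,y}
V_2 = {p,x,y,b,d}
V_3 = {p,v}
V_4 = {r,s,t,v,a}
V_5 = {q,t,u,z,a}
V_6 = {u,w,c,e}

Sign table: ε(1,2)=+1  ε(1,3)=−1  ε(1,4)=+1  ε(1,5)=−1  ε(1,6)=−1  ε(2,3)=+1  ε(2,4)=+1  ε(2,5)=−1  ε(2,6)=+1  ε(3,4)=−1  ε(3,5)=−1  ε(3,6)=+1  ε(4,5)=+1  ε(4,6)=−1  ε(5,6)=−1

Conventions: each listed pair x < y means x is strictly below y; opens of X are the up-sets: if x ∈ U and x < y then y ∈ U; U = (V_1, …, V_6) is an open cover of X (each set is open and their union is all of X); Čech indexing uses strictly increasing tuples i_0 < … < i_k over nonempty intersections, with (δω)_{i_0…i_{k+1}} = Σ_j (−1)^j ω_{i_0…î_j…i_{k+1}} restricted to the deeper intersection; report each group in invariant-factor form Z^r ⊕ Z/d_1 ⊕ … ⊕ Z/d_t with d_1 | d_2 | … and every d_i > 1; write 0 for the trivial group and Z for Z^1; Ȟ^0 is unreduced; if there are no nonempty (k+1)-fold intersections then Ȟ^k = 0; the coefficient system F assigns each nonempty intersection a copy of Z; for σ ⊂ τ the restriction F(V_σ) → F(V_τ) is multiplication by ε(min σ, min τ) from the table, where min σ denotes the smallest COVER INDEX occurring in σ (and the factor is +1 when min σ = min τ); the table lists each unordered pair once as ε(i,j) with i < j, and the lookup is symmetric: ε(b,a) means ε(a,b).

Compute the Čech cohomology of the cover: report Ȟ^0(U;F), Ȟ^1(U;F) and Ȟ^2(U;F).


nonempty overlaps:
  V12={x,y} V16={w} V23={p} V34={v} V45={t,a} V56={u}
C dims 6,6; δ0: rk 6, SNF 1^5·2
degree 0: 6−6−0 = 0 → Ȟ^0 ≅ 0
degree 1: 6−0−6 = 0 plus torsion [2] → Ȟ^1 ≅ Z/2
degree 2: 0−0−0 = 0 → Ȟ^2 ≅ 0

Ȟ^0(U;F) ≅ 0, Ȟ^1(U;F) ≅ Z/2 and Ȟ^2(U;F) ≅ 0


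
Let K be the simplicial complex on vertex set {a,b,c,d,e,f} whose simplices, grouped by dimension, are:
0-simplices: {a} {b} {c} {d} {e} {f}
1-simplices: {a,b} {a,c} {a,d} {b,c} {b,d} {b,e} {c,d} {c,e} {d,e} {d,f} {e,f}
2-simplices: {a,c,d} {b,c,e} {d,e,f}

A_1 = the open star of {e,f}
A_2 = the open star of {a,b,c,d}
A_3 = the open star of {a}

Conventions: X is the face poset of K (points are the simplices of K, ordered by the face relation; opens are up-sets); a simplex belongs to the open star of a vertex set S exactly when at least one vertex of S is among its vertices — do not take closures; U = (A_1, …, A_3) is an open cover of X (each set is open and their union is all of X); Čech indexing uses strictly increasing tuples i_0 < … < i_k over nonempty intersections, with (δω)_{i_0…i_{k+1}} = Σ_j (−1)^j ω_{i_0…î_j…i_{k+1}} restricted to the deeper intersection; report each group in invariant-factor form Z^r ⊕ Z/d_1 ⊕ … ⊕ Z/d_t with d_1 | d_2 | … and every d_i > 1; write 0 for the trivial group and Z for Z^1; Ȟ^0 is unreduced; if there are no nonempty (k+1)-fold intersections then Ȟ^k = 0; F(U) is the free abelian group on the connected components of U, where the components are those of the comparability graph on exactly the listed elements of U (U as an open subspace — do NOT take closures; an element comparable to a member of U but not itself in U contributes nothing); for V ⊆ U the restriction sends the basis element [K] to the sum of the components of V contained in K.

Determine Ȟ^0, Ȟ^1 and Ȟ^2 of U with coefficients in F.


nonempty overlaps:
  A1={{e},{f},{b,e},{c,e},{d,e},{d,f},{e,f},{b,c,e},{d,e,f}} A2={{a},{b},{c},{d},{a,b},{a,c},{a,d},{b,c},{b,d},{b,e},{c,d},{c,e},{d,e},{d,f},{a,c,d},{b,c,e},{d,e,f}} A3={{a},{a,b},{a,c},{a,d},{a,c,d}}
  A12={{b,e},{c,e},{d,e},{d,f},{b,c,e},{d,e,f}} A23={{a},{a,b},{a,c},{a,d},{a,c,d}}
components per intersection:
  A1: {{e},{f},{b,e},{c,e},{d,e},{d,f},{e,f},{b,c,e},{d,e,f}}
  A2: {{a},{b},{c},{d},{a,b},{a,c},{a,d},{b,c},{b,d},{b,e},{c,d},{c,e},{d,e},{d,f},{a,c,d},{b,c,e},{d,e,f}}
  A3: {{a},{a,b},{a,c},{a,d},{a,c,d}}
  A12: {{b,e},{c,e},{b,c,e}} {{d,e},{d,f},{d,e,f}}
  A23: {{a},{a,b},{a,c},{a,d},{a,c,d}}
C dims 3,3; δ0: rk 2, SNF 1^2
degree 0: 3−2−0 = 1 → Ȟ^0 ≅ Z
degree 1: 3−0−2 = 1 → Ȟ^1 ≅ Z
degree 2: 0−0−0 = 0 → Ȟ^2 ≅ 0

Ȟ^0 ≅ Z,  Ȟ^1 ≅ Z,  Ȟ^2 ≅ 0


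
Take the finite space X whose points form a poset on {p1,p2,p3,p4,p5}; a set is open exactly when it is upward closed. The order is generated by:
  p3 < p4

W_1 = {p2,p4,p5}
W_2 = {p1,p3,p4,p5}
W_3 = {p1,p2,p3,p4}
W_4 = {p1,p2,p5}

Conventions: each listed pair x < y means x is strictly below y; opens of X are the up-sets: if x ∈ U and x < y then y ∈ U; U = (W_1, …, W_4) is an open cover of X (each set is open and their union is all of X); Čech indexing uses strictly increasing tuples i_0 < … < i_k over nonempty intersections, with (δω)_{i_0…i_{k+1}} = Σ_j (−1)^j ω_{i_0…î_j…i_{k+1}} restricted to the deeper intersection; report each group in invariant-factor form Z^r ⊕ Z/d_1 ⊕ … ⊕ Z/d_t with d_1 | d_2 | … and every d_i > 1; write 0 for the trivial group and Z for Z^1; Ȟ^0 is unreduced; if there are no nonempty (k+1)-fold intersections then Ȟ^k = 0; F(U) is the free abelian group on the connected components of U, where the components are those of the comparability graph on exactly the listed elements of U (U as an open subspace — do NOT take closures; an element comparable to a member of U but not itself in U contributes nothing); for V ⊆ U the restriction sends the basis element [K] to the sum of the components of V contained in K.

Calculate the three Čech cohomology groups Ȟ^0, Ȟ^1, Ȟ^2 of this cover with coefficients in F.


intersection data:
  W12={p4,p5} W13={p2,p4} W14={p2,p5} W23={p1,p3,p4} W24={p1,p5} W34={p1,p2}
  W123={p4} W124={p5} W134={p2} W234={p1}
components per intersection:
  W1: {p2} {p4} {p5}
  W2: {p1} {p3,p4} {p5}
  W3: {p1} {p2} {p3,p4}
  W4: {p1} {p2} {p5}
  W12: {p4} {p5}
  W13: {p2} {p4}
  W14: {p2} {p5}
  W23: {p1} {p3,p4}
  W24: {p1} {p5}
  W34: {p1} {p2}
  W123: {p4}
  W124: {p5}
  W134: {p2}
  W234: {p1}
C dims 12,12,4; δ0: rk 8, SNF 1^8; δ1: rk 4, SNF 1^4
Ȟ^0 = (12 − 8) − 0 = 4, so Ȟ^0 ≅ Z^4
Ȟ^1 = (12 − 4) − 8 = 0, so Ȟ^1 ≅ 0
Ȟ^2 = (4 − 0) − 4 = 0, so Ȟ^2 ≅ 0

Ȟ^0 = Z^4; Ȟ^1 = 0; Ȟ^2 = 0


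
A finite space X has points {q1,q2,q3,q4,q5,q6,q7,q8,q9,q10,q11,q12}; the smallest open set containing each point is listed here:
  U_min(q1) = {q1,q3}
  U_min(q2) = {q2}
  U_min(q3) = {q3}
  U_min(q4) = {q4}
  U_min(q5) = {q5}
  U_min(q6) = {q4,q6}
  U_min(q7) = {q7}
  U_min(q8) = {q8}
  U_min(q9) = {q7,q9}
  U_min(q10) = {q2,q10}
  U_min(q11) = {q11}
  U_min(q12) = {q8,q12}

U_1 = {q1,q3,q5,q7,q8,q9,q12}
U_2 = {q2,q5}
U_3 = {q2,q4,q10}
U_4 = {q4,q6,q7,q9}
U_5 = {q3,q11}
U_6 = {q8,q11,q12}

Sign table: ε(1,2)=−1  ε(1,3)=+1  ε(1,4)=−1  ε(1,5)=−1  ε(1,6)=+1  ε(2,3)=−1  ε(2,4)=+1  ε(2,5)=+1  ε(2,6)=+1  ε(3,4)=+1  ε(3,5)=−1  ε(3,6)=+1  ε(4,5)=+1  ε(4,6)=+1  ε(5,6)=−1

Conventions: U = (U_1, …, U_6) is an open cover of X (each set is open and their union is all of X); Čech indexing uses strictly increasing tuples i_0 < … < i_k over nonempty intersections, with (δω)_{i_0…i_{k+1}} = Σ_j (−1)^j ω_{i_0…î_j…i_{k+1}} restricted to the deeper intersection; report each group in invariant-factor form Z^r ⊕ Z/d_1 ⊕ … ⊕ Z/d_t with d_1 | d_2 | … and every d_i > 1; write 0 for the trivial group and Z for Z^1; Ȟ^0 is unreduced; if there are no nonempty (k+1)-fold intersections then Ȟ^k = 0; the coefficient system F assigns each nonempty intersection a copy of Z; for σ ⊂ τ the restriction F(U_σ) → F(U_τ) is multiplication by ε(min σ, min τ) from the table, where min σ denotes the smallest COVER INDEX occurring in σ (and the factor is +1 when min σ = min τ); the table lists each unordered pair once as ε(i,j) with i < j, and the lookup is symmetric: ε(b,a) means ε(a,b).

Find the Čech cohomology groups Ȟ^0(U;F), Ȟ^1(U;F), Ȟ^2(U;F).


nerve of the cover:
  U12={q5} U14={q7,q9} U15={q3} U16={q8,q12} U23={q2} U34={q4} U56={q11}
C dims 6,7; δ0: rk 6, SNF 1^5·2
Ȟ^0 = (6 − 6) − 0 = 0, so Ȟ^0 ≅ 0
Ȟ^1 = (7 − 0) − 6 = 1 plus torsion [2], so Ȟ^1 ≅ Z ⊕ Z/2
Ȟ^2 = (0 − 0) − 0 = 0, so Ȟ^2 ≅ 0

Ȟ^0(U;F) ≅ 0; Ȟ^1(U;F) ≅ Z ⊕ Z/2; Ȟ^2(U;F) ≅ 0


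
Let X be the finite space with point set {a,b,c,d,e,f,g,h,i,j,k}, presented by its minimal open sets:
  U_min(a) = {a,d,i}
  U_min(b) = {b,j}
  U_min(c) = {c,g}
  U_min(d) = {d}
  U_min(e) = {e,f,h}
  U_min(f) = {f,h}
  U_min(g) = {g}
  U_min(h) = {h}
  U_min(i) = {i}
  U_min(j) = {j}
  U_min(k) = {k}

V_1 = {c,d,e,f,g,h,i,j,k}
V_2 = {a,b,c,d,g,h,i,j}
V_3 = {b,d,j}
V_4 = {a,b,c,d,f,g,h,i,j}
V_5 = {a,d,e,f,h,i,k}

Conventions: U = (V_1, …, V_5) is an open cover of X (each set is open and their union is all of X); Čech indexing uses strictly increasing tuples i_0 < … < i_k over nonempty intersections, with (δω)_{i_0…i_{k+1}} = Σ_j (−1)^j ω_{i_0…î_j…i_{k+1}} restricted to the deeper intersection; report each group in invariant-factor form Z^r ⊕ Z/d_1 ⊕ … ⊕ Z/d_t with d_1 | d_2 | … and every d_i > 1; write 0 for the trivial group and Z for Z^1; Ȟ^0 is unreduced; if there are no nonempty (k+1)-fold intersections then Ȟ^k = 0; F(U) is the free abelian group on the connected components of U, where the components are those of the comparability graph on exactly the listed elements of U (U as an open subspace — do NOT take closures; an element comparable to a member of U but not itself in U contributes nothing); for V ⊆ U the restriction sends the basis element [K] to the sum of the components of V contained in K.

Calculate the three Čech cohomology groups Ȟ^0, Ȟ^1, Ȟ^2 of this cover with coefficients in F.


Ȟ^0 ≅ Z^5; Ȟ^1 ≅ 0; Ȟ^2 ≅ 0

nonempty intersections:
  V12={c,d,g,h,i,j} V13={d,j} V14={c,d,f,g,h,i,j} V15={d,e,f,h,i,k} V23={b,d,j} V24={a,b,c,d,g,h,i,j} V25={a,d,h,i} V34={b,d,j} V35={d} V45={a,d,f,h,i}
  V123={d,j} V124={c,d,g,h,i,j} V125={d,h,i} V134={d,j} V135={d} V145={d,f,h,i} V234={b,d,j} V235={d} V245={a,d,h,i} V345={d}
  V1234={d,j} V1235={d} V1245={d,h,i} V1345={d} V2345={d}
  V12345={d}
components per intersection:
  V1: {c,g} {d} {e,f,h} {i} {j} {k}
  V2: {a,d,i} {b,j} {c,g} {h}
  V3: {b,j} {d}
  V4: {a,d,i} {b,j} {c,g} {f,h}
  V5: {a,d,i} {e,f,h} {k}
  V12: {c,g} {d} {h} {i} {j}
  V13: {d} {j}
  V14: {c,g} {d} {f,h} {i} {j}
  V15: {d} {e,f,h} {i} {k}
  V23: {b,j} {d}
  V24: {a,d,i} {b,j} {c,g} {h}
  V25: {a,d,i} {h}
  V34: {b,j} {d}
  V35: {d}
  V45: {a,d,i} {f,h}
  V123: {d} {j}
  V124: {c,g} {d} {h} {i} {j}
  V125: {d} {h} {i}
  V134: {d} {j}
  V135: {d}
  V145: {d} {f,h} {i}
  V234: {b,j} {d}
  V235: {d}
  V245: {a,d,i} {h}
  V345: {d}
  V1234: {d} {j}
  V1235: {d}
  V1245: {d} {h} {i}
  V1345: {d}
  V2345: {d}
  V12345: {d}
C dims 19,29,22,8; δ0: rk 14, SNF 1^14; δ1: rk 15, SNF 1^15; δ2: rk 7, SNF 1^7
Ȟ^0: (19−14)−0=5 ⇒ Z^5
Ȟ^1: (29−15)−14=0 ⇒ 0
Ȟ^2: (22−7)−15=0 ⇒ 0


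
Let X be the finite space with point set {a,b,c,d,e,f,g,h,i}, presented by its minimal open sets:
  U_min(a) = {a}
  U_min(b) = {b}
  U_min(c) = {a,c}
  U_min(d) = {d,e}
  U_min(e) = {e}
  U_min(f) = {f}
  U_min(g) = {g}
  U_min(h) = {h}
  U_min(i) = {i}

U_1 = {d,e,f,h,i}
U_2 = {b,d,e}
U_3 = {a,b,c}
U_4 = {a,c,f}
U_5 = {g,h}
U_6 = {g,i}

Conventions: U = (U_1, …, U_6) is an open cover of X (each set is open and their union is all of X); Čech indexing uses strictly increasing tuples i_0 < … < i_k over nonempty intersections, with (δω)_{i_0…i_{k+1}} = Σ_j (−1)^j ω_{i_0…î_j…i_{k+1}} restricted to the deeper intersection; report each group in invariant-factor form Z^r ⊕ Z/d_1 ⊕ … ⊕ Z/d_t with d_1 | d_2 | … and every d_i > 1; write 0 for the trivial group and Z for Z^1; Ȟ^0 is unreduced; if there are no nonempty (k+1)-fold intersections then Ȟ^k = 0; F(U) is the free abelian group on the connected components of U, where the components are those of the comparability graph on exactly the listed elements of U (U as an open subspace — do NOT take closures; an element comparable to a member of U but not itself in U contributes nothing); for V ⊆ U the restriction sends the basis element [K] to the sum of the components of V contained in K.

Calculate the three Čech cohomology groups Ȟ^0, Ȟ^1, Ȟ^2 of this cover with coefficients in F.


nonempty overlaps:
  U12={d,e} U14={f} U15={h} U16={i} U23={b} U34={a,c} U56={g}
components per intersection:
  U1: {d,e} {f} {h} {i}
  U2: {b} {d,e}
  U3: {a,c} {b}
  U4: {a,c} {f}
  U5: {g} {h}
  U6: {g} {i}
  U12: {d,e}
  U14: {f}
  U15: {h}
  U16: {i}
  U23: {b}
  U34: {a,c}
  U56: {g}
C dims 14,7; δ0: rk 7, SNF 1^7
degree 0: 14−7−0 = 7 → Ȟ^0 ≅ Z^7
degree 1: 7−0−7 = 0 → Ȟ^1 ≅ 0
degree 2: 0−0−0 = 0 → Ȟ^2 ≅ 0

Ȟ^0(U;F) ≅ Z^7, Ȟ^1(U;F) ≅ 0, Ȟ^2(U;F) ≅ 0


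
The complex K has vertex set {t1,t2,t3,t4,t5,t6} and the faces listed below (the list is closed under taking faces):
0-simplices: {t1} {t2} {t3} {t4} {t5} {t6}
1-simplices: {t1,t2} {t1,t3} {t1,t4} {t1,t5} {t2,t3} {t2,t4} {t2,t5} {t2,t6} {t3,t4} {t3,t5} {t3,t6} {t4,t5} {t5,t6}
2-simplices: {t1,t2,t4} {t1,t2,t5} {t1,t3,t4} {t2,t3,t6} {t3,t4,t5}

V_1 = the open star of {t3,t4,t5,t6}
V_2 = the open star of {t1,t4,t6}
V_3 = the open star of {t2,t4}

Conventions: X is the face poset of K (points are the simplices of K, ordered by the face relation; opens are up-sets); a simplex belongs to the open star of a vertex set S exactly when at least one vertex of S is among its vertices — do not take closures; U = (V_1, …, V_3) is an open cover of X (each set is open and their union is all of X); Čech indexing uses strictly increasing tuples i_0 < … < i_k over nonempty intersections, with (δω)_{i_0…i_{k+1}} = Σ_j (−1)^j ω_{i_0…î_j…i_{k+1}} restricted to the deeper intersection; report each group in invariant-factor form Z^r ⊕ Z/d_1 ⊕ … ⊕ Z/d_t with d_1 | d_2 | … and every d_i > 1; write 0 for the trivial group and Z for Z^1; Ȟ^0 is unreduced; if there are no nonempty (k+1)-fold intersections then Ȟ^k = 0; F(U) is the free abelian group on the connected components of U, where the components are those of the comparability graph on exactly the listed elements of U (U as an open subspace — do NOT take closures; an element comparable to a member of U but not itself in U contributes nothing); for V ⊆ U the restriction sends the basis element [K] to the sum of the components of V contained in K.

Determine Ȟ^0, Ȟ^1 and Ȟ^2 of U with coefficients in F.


nonempty overlaps:
  V1={{t3},{t4},{t5},{t6},{t1,t3},{t1,t4},{t1,t5},{t2,t3},{t2,t4},{t2,t5},{t2,t6},{t3,t4},{t3,t5},{t3,t6},{t4,t5},{t5,t6},{t1,t2,t4},{t1,t2,t5},{t1,t3,t4},{t2,t3,t6},{t3,t4,t5}} V2={{t1},{t4},{t6},{t1,t2},{t1,t3},{t1,t4},{t1,t5},{t2,t4},{t2,t6},{t3,t4},{t3,t6},{t4,t5},{t5,t6},{t1,t2,t4},{t1,t2,t5},{t1,t3,t4},{t2,t3,t6},{t3,t4,t5}} V3={{t2},{t4},{t1,t2},{t1,t4},{t2,t3},{t2,t4},{t2,t5},{t2,t6},{t3,t4},{t4,t5},{t1,t2,t4},{t1,t2,t5},{t1,t3,t4},{t2,t3,t6},{t3,t4,t5}}
  V12={{t4},{t6},{t1,t3},{t1,t4},{t1,t5},{t2,t4},{t2,t6},{t3,t4},{t3,t6},{t4,t5},{t5,t6},{t1,t2,t4},{t1,t2,t5},{t1,t3,t4},{t2,t3,t6},{t3,t4,t5}} V13={{t4},{t1,t4},{t2,t3},{t2,t4},{t2,t5},{t2,t6},{t3,t4},{t4,t5},{t1,t2,t4},{t1,t2,t5},{t1,t3,t4},{t2,t3,t6},{t3,t4,t5}} V23={{t4},{t1,t2},{t1,t4},{t2,t4},{t2,t6},{t3,t4},{t4,t5},{t1,t2,t4},{t1,t2,t5},{t1,t3,t4},{t2,t3,t6},{t3,t4,t5}}
  V123={{t4},{t1,t4},{t2,t4},{t2,t6},{t3,t4},{t4,t5},{t1,t2,t4},{t1,t2,t5},{t1,t3,t4},{t2,t3,t6},{t3,t4,t5}}
components per intersection:
  V1: {{t3},{t4},{t5},{t6},{t1,t3},{t1,t4},{t1,t5},{t2,t3},{t2,t4},{t2,t5},{t2,t6},{t3,t4},{t3,t5},{t3,t6},{t4,t5},{t5,t6},{t1,t2,t4},{t1,t2,t5},{t1,t3,t4},{t2,t3,t6},{t3,t4,t5}}
  V2: {{t1},{t4},{t1,t2},{t1,t3},{t1,t4},{t1,t5},{t2,t4},{t3,t4},{t4,t5},{t1,t2,t4},{t1,t2,t5},{t1,t3,t4},{t3,t4,t5}} {{t6},{t2,t6},{t3,t6},{t5,t6},{t2,t3,t6}}
  V3: {{t2},{t4},{t1,t2},{t1,t4},{t2,t3},{t2,t4},{t2,t5},{t2,t6},{t3,t4},{t4,t5},{t1,t2,t4},{t1,t2,t5},{t1,t3,t4},{t2,t3,t6},{t3,t4,t5}}
  V12: {{t4},{t1,t3},{t1,t4},{t2,t4},{t3,t4},{t4,t5},{t1,t2,t4},{t1,t3,t4},{t3,t4,t5}} {{t6},{t2,t6},{t3,t6},{t5,t6},{t2,t3,t6}} {{t1,t5},{t1,t2,t5}}
  V13: {{t4},{t1,t4},{t2,t4},{t3,t4},{t4,t5},{t1,t2,t4},{t1,t3,t4},{t3,t4,t5}} {{t2,t3},{t2,t6},{t2,t3,t6}} {{t2,t5},{t1,t2,t5}}
  V23: {{t4},{t1,t2},{t1,t4},{t2,t4},{t3,t4},{t4,t5},{t1,t2,t4},{t1,t2,t5},{t1,t3,t4},{t3,t4,t5}} {{t2,t6},{t2,t3,t6}}
  V123: {{t4},{t1,t4},{t2,t4},{t3,t4},{t4,t5},{t1,t2,t4},{t1,t3,t4},{t3,t4,t5}} {{t2,t6},{t2,t3,t6}} {{t1,t2,t5}}
C dims 4,8,3; δ0: rk 3, SNF 1^3; δ1: rk 3, SNF 1^3
degree 0: 4−3−0 = 1 → Ȟ^0 ≅ Z
degree 1: 8−3−3 = 2 → Ȟ^1 ≅ Z^2
degree 2: 3−0−3 = 0 → Ȟ^2 ≅ 0

Ȟ^0(U;F) ≅ Z,  Ȟ^1(U;F) ≅ Z^2,  Ȟ^2(U;F) ≅ 0


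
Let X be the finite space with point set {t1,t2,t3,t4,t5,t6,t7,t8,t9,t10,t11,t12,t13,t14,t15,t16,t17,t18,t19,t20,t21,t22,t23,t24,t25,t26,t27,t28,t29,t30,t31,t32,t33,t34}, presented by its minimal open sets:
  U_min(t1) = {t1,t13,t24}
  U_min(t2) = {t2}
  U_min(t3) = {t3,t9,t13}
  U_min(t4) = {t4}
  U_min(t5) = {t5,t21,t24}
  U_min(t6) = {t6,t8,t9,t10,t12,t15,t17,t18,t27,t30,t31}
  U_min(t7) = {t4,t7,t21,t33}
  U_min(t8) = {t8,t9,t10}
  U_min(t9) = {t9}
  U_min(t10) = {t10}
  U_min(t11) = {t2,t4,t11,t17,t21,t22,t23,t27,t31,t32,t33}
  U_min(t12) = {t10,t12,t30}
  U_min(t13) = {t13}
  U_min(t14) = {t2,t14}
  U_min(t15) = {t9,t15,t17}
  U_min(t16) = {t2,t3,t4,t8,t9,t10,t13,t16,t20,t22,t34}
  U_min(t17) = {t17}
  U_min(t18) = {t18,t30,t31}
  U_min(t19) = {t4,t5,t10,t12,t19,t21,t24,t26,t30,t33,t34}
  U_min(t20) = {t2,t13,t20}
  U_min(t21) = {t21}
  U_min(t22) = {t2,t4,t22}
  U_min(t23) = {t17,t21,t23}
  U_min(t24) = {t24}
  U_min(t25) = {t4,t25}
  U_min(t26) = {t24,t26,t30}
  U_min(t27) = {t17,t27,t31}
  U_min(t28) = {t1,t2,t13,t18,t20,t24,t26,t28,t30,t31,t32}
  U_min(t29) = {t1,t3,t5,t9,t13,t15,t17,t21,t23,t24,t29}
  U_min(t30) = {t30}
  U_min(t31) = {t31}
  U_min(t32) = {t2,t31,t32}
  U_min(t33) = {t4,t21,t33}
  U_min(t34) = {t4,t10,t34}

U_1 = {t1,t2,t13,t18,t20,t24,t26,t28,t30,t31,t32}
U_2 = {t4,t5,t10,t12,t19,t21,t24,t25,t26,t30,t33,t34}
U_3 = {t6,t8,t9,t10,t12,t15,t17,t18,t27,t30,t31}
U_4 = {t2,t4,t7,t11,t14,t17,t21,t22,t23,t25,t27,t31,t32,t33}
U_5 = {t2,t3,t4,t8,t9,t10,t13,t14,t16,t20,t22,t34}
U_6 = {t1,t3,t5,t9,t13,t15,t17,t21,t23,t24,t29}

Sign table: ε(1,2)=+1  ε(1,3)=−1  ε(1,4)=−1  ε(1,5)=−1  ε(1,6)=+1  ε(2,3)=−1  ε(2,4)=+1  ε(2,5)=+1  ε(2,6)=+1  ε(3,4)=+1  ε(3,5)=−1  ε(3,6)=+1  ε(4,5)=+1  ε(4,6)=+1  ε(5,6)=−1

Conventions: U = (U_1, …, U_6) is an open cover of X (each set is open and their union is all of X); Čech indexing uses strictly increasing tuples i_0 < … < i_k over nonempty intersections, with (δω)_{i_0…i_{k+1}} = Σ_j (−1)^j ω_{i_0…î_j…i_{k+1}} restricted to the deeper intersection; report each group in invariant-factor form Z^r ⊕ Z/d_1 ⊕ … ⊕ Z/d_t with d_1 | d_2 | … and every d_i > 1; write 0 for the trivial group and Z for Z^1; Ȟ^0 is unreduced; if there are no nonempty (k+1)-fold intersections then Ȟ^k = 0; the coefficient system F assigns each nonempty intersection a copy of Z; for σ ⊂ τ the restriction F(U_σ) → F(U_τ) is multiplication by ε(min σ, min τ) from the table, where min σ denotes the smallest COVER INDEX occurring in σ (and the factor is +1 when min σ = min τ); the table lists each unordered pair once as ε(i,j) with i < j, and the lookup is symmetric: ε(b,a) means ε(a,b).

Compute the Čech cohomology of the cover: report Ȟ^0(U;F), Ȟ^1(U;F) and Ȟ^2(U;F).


nonempty overlaps:
  U12={t24,t26,t30} U13={t18,t30,t31} U14={t2,t31,t32} U15={t2,t13,t20} U16={t1,t13,t24} U23={t10,t12,t30} U24={t4,t21,t25,t33} U25={t4,t10,t34} U26={t5,t21,t24} U34={t17,t27,t31} U35={t8,t9,t10} U36={t9,t15,t17} U45={t2,t4,t14,t22} U46={t17,t21,t23} U56={t3,t9,t13}
  U123={t30} U126={t24} U134={t31} U145={t2} U156={t13} U235={t10} U245={t4} U246={t21} U346={t17} U356={t9}
C dims 6,15,10; δ0: rk 6, SNF 1^5·2; δ1: rk 9, SNF 1^9
degree 0: 6−6−0 = 0 → Ȟ^0 ≅ 0
degree 1: 15−9−6 = 0 plus torsion [2] → Ȟ^1 ≅ Z/2
degree 2: 10−0−9 = 1 → Ȟ^2 ≅ Z

Ȟ^0 ≅ 0, Ȟ^1 ≅ Z/2 and Ȟ^2 ≅ Z


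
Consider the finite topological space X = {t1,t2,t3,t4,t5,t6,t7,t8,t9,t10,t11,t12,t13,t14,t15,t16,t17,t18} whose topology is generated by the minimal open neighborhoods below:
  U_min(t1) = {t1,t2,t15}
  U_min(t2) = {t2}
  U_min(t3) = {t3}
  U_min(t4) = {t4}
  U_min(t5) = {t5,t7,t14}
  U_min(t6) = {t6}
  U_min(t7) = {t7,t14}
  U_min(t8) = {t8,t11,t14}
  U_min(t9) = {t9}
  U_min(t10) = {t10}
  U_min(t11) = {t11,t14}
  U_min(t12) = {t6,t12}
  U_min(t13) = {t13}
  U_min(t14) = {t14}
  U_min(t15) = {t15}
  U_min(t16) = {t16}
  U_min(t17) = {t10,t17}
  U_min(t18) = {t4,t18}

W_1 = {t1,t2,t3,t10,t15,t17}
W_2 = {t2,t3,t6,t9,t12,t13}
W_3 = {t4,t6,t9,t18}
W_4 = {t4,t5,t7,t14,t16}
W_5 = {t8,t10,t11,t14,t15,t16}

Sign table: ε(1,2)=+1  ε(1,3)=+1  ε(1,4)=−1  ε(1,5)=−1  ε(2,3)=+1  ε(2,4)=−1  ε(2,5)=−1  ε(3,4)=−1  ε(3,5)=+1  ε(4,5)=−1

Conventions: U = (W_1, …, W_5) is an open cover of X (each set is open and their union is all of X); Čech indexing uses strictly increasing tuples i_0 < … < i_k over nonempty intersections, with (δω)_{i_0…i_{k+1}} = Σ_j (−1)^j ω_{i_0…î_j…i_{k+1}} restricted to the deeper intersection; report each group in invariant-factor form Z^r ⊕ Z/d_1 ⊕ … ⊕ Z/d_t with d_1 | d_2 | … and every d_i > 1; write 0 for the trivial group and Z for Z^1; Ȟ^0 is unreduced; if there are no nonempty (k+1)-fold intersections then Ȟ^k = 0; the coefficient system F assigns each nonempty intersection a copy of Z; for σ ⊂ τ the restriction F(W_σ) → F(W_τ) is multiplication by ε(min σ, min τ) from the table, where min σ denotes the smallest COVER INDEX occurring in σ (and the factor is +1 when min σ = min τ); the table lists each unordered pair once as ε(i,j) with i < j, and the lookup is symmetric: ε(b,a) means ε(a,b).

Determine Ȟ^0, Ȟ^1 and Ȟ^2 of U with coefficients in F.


nonempty intersections:
  W12={t2,t3} W15={t10,t15} W23={t6,t9} W34={t4} W45={t14,t16}
C dims 5,5; δ0: rk 5, SNF 1^4·2
Ȟ^0: (5−5)−0=0 ⇒ 0
Ȟ^1: (5−0)−5=0 plus torsion [2] ⇒ Z/2
Ȟ^2: (0−0)−0=0 ⇒ 0

Ȟ^0(U;F) ≅ 0,  Ȟ^1(U;F) ≅ Z/2,  Ȟ^2(U;F) ≅ 0


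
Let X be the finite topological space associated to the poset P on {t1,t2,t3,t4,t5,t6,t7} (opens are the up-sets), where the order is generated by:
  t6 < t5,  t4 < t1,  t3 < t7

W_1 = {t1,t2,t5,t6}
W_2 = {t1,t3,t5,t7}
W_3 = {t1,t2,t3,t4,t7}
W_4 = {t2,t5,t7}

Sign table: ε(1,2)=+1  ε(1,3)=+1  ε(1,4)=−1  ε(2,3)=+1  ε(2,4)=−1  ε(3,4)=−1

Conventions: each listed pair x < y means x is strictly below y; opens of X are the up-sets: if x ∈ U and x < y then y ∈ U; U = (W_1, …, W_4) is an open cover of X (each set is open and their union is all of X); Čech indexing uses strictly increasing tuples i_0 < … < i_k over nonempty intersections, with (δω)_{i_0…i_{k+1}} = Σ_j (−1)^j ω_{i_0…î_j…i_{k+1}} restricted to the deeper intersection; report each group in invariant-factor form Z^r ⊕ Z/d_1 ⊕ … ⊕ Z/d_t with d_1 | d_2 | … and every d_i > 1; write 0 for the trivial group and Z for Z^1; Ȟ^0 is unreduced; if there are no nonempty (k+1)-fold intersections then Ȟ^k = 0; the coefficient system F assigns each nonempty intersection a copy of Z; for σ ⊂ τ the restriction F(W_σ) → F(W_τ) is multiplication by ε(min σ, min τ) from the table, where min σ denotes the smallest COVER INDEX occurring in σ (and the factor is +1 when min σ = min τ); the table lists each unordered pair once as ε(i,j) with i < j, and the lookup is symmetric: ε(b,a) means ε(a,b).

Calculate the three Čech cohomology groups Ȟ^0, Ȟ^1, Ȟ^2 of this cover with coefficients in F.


nerve of the cover:
  W12={t1,t5} W13={t1,t2} W14={t2,t5} W23={t1,t3,t7} W24={t5,t7} W34={t2,t7}
  W123={t1} W124={t5} W134={t2} W234={t7}
C dims 4,6,4; δ0: rk 3, SNF 1^3; δ1: rk 3, SNF 1^3
Ȟ^0 = (4 − 3) − 0 = 1, so Ȟ^0 ≅ Z
Ȟ^1 = (6 − 3) − 3 = 0, so Ȟ^1 ≅ 0
Ȟ^2 = (4 − 0) − 3 = 1, so Ȟ^2 ≅ Z

Ȟ^0 ≅ Z, Ȟ^1 ≅ 0 and Ȟ^2 ≅ Z


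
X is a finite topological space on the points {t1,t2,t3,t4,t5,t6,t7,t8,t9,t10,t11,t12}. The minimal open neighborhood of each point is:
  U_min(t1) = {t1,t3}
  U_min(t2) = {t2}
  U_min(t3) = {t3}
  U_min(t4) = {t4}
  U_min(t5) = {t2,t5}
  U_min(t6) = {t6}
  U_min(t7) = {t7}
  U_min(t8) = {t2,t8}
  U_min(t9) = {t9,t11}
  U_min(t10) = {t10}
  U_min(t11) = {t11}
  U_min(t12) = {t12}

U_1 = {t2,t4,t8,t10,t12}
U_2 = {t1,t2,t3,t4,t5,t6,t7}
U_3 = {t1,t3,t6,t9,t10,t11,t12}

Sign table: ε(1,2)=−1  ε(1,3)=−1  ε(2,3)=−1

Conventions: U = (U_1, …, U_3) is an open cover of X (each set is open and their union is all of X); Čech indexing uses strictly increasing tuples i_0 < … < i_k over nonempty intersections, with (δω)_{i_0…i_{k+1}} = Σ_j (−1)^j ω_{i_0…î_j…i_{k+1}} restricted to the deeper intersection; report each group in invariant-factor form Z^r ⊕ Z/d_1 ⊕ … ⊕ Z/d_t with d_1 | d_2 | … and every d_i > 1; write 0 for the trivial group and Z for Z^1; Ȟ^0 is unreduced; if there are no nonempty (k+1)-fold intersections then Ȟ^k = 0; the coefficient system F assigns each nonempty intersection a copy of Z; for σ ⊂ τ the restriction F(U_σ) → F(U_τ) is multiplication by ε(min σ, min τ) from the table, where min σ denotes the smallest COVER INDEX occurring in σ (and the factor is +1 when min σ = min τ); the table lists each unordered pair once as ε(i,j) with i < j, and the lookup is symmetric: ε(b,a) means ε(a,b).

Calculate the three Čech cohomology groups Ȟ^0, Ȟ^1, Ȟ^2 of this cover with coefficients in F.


Ȟ^0(U;F) ≅ 0, Ȟ^1(U;F) ≅ Z/2, Ȟ^2(U;F) ≅ 0

intersection data:
  U12={t2,t4} U13={t10,t12} U23={t1,t3,t6}
C dims 3,3; δ0: rk 3, SNF 1^2·2
Ȟ^0 = (3 − 3) − 0 = 0, so Ȟ^0 ≅ 0
Ȟ^1 = (3 − 0) − 3 = 0 plus torsion [2], so Ȟ^1 ≅ Z/2
Ȟ^2 = (0 − 0) − 0 = 0, so Ȟ^2 ≅ 0


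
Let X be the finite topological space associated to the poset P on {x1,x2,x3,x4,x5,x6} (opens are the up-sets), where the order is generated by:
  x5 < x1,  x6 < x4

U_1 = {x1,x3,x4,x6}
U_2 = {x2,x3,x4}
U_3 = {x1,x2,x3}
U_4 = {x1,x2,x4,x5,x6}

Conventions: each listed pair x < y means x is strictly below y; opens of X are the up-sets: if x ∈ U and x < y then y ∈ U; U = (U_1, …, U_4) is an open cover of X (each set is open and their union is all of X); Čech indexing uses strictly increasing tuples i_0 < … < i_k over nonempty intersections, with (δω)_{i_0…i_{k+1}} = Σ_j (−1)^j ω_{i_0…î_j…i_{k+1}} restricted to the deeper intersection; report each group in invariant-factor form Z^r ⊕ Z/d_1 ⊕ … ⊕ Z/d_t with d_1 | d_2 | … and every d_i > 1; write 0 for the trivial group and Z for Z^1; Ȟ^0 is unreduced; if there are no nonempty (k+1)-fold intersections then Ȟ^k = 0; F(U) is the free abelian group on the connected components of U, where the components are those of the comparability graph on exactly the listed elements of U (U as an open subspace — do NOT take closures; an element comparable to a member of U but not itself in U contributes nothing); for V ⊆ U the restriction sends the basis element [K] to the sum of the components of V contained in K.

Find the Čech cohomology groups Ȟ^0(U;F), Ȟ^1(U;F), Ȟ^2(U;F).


cover nerve:
  U12={x3,x4} U13={x1,x3} U14={x1,x4,x6} U23={x2,x3} U24={x2,x4} U34={x1,x2}
  U123={x3} U124={x4} U134={x1} U234={x2}
components per intersection:
  U1: {x1} {x3} {x4,x6}
  U2: {x2} {x3} {x4}
  U3: {x1} {x2} {x3}
  U4: {x1,x5} {x2} {x4,x6}
  U12: {x3} {x4}
  U13: {x1} {x3}
  U14: {x1} {x4,x6}
  U23: {x2} {x3}
  U24: {x2} {x4}
  U34: {x1} {x2}
  U123: {x3}
  U124: {x4}
  U134: {x1}
  U234: {x2}
C dims 12,12,4; δ0: rk 8, SNF 1^8; δ1: rk 4, SNF 1^4
Ȟ^0: (12−8)−0=4 ⇒ Z^4
Ȟ^1: (12−4)−8=0 ⇒ 0
Ȟ^2: (4−0)−4=0 ⇒ 0

Ȟ^0 = Z^4, Ȟ^1 = 0 and Ȟ^2 = 0


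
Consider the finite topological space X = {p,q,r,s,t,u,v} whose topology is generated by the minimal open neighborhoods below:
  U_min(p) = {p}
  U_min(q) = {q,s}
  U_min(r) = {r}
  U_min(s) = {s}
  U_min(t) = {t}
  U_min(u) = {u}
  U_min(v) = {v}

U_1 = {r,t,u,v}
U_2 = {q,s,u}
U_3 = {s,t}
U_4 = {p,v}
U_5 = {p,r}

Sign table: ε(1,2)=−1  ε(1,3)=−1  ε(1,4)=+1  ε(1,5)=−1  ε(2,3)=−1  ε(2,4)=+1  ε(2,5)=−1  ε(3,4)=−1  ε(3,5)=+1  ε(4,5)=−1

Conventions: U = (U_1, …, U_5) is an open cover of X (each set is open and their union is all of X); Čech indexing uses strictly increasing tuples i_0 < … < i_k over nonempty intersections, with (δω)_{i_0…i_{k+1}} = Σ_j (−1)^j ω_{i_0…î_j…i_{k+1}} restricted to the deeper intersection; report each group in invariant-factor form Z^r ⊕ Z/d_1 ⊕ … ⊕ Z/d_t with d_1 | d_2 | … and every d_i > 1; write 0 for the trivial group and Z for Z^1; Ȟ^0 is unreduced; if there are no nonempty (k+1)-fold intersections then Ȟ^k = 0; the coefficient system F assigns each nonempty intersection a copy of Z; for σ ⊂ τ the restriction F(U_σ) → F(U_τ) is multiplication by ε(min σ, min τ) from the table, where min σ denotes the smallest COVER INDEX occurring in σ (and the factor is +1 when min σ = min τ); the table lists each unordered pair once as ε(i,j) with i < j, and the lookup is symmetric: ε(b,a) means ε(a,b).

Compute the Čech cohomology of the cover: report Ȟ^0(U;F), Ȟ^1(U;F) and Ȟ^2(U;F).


cover nerve:
  U12={u} U13={t} U14={v} U15={r} U23={s} U45={p}
C dims 5,6; δ0: rk 5, SNF 1^4·2
Ȟ^0: (5−5)−0=0 ⇒ 0
Ȟ^1: (6−0)−5=1 plus torsion [2] ⇒ Z ⊕ Z/2
Ȟ^2: (0−0)−0=0 ⇒ 0

Ȟ^0 = 0, Ȟ^1 = Z ⊕ Z/2 and Ȟ^2 = 0


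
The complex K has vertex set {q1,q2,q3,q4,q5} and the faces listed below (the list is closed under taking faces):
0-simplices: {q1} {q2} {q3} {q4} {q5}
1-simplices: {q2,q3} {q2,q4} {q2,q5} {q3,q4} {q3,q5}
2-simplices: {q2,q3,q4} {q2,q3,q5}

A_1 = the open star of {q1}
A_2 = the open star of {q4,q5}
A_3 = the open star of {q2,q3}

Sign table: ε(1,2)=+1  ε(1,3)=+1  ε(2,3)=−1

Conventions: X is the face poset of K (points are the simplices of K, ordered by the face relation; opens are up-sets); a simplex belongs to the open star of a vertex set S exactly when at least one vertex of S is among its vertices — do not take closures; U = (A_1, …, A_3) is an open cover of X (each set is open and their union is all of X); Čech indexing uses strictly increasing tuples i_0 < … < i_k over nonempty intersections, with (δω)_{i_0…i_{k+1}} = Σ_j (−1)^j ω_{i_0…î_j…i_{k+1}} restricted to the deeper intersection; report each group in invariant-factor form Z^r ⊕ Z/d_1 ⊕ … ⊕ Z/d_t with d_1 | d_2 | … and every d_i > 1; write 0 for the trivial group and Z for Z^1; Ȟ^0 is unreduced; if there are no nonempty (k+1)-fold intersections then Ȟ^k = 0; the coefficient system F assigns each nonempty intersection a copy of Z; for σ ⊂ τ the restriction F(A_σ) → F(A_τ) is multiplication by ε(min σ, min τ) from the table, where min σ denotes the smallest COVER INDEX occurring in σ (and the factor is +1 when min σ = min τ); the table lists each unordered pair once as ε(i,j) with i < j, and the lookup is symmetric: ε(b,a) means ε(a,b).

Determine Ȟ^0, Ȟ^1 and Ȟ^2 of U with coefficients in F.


cover nerve:
  A1={{q1}} A2={{q4},{q5},{q2,q4},{q2,q5},{q3,q4},{q3,q5},{q2,q3,q4},{q2,q3,q5}} A3={{q2},{q3},{q2,q3},{q2,q4},{q2,q5},{q3,q4},{q3,q5},{q2,q3,q4},{q2,q3,q5}}
  A23={{q2,q4},{q2,q5},{q3,q4},{q3,q5},{q2,q3,q4},{q2,q3,q5}}
C dims 3,1; δ0: rk 1, SNF 1^1
Ȟ^0: (3−1)−0=2 ⇒ Z^2
Ȟ^1: (1−0)−1=0 ⇒ 0
Ȟ^2: (0−0)−0=0 ⇒ 0

Ȟ^0(U;F) ≅ Z^2, Ȟ^1(U;F) ≅ 0, Ȟ^2(U;F) ≅ 0


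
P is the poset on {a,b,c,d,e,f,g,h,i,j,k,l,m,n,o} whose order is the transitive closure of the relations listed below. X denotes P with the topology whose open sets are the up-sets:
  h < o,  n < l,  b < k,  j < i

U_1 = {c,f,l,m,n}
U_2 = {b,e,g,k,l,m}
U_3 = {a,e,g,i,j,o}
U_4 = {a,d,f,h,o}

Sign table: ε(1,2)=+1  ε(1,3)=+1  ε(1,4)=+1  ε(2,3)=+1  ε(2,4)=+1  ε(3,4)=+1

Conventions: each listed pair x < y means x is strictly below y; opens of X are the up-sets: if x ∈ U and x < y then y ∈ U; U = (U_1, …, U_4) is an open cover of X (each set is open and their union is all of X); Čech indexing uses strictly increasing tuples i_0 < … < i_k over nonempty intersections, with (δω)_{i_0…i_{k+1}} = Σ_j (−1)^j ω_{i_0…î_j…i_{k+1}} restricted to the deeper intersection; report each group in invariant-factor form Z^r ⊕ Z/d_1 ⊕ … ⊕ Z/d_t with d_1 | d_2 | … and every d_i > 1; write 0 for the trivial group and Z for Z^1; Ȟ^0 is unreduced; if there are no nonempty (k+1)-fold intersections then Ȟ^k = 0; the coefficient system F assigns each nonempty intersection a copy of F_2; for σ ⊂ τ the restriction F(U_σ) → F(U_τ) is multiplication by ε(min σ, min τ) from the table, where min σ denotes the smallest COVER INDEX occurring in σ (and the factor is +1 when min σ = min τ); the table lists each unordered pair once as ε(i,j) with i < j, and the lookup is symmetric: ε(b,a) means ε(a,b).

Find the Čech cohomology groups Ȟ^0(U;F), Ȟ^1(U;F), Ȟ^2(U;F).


Ȟ^0 ≅ Z/2, Ȟ^1 ≅ Z/2, Ȟ^2 ≅ 0

nerve of the cover:
  U12={l,m} U14={f} U23={e,g} U34={a,o}
C dims 4,4; δ0: rk_F2 3
Ȟ^0 = (4 − 3) − 0 = 1, so Ȟ^0 ≅ Z/2
Ȟ^1 = (4 − 0) − 3 = 1, so Ȟ^1 ≅ Z/2
Ȟ^2 = (0 − 0) − 0 = 0, so Ȟ^2 ≅ 0


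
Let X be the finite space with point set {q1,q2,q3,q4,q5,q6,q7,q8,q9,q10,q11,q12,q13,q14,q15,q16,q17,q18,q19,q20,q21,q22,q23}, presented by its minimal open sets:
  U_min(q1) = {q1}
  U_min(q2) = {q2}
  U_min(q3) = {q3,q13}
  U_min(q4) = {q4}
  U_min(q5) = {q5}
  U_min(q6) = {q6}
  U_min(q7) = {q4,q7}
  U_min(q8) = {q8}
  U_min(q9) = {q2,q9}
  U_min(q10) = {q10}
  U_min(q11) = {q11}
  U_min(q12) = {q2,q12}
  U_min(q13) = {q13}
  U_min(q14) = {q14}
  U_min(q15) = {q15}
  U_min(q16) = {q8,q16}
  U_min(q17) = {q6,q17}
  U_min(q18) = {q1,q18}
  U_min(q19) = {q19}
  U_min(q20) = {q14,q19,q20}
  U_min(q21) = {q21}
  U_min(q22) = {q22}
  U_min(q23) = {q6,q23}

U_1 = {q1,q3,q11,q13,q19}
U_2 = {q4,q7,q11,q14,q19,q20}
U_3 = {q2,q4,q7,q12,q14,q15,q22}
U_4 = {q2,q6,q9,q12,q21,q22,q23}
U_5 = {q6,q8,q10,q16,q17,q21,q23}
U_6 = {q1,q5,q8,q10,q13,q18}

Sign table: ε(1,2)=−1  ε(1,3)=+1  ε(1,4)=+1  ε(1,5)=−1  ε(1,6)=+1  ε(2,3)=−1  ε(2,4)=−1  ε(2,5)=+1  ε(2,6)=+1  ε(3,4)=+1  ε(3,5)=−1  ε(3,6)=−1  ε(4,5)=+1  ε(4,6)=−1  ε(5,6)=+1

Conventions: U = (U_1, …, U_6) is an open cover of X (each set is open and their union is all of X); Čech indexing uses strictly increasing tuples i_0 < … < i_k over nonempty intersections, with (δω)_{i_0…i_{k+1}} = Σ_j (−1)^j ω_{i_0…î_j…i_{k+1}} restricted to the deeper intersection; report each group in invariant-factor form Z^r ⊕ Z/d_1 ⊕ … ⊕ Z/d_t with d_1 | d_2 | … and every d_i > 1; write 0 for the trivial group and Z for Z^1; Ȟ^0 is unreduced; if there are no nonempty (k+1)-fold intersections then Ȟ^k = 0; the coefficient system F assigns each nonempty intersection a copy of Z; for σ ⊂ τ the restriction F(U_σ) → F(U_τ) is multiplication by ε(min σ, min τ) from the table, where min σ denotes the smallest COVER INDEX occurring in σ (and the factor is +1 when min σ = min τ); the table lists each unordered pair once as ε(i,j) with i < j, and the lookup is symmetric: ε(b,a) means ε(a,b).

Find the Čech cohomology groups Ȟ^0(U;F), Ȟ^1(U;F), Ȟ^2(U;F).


Ȟ^0 ≅ Z, Ȟ^1 ≅ Z, Ȟ^2 ≅ 0

nerve simplices:
  U12={q11,q19} U16={q1,q13} U23={q4,q7,q14} U34={q2,q12,q22} U45={q6,q21,q23} U56={q8,q10}
C dims 6,6; δ0: rk 5, SNF 1^5
degree 0: 6−5−0 = 1 → Ȟ^0 ≅ Z
degree 1: 6−0−5 = 1 → Ȟ^1 ≅ Z
degree 2: 0−0−0 = 0 → Ȟ^2 ≅ 0
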